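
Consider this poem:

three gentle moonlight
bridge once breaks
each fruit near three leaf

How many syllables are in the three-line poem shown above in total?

13

Line 1: "three gentle moonlight": 1+2+2 = 5
Line 2: "bridge once breaks": 1+1+1 = 3
Line 3: "each fruit near three leaf": 1+1+1+1+1 = 5
Total: 5 + 3 + 5 = 13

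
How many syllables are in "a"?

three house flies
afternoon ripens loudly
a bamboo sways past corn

1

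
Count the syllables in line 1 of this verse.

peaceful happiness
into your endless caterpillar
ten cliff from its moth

Line 1: peaceful(2) + happiness(3) = 5

5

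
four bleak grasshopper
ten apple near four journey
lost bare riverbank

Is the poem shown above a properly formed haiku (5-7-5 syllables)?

Yes

Line 1: "four bleak grasshopper": 1+1+3 = 5 ✓
Line 2: "ten apple near four journey": 1+2+1+1+2 = 7 ✓
Line 3: "lost bare riverbank": 1+1+3 = 5 ✓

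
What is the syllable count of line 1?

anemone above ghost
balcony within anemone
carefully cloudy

Line 1: "anemone above ghost": 4+2+1 = 7

7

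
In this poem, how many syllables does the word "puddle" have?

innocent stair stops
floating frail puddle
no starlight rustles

2

"puddle" has 2 syllables.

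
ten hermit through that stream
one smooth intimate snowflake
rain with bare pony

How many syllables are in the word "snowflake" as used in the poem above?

2

"snowflake" has 2 syllables.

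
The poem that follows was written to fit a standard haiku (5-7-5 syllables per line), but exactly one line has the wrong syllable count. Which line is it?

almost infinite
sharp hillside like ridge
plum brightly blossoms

Line 2

Line 1: "almost infinite": 2+3 = 5 ✓
Line 2: "sharp hillside like ridge": 1+2+1+1 = 5 (expected 7)
Line 3: "plum brightly blossoms": 1+2+2 = 5 ✓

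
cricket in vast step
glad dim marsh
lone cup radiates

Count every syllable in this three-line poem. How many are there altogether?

13

Line 1: cricket(2) + in(1) + vast(1) + step(1) = 5
Line 2: glad(1) + dim(1) + marsh(1) = 3
Line 3: lone(1) + cup(1) + radiates(3) = 5
Total: 5 + 3 + 5 = 13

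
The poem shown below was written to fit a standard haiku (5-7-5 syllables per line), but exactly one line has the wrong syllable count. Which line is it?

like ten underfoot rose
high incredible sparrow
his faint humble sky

The first line

Line 1: like(1) + ten(1) + underfoot(3) + rose(1) = 6 (expected 5)
Line 2: high(1) + incredible(4) + sparrow(2) = 7 ✓
Line 3: his(1) + faint(1) + humble(2) + sky(1) = 5 ✓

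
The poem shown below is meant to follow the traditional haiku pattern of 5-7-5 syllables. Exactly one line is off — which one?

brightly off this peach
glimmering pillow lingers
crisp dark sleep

The third line

Line 1: brightly(2) + off(1) + this(1) + peach(1) = 5 ✓
Line 2: glimmering(3) + pillow(2) + lingers(2) = 7 ✓
Line 3: crisp(1) + dark(1) + sleep(1) = 3 (expected 5)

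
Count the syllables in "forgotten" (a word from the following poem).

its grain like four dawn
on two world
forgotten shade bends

"forgotten" has 3 syllables.

3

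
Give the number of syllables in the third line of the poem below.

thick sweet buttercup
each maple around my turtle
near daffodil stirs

The third line: "near daffodil stirs": 1+3+1 = 5

5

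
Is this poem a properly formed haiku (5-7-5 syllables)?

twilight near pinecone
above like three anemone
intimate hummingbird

No

Line 1: twilight (2), near (1), pinecone (2) → 5 ✓
Line 2: above (2), like (1), three (1), anemone (4) → 8 (expected 7)
Line 3: intimate (3), hummingbird (3) → 6 (expected 5)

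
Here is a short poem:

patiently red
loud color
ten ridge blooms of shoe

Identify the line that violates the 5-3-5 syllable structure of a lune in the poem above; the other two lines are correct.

Line 1: "patiently red": 3+1 = 4 (expected 5)
Line 2: "loud color": 1+2 = 3 ✓
Line 3: "ten ridge blooms of shoe": 1+1+1+1+1 = 5 ✓

Line 1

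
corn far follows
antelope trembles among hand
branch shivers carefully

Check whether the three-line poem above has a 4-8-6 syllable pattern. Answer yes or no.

Line 1: corn(1) + far(1) + follows(2) = 4 ✓
Line 2: antelope(3) + trembles(2) + among(2) + hand(1) = 8 ✓
Line 3: branch(1) + shivers(2) + carefully(3) = 6 ✓

Yes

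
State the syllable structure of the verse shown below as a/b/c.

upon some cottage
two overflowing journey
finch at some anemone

Line 1: upon(2) + some(1) + cottage(2) = 5
Line 2: two(1) + overflowing(4) + journey(2) = 7
Line 3: finch(1) + at(1) + some(1) + anemone(4) = 7

5/7/7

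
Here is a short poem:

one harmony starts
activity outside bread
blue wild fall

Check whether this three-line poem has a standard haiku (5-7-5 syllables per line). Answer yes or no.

Line 1: "one harmony starts": 1+3+1 = 5 ✓
Line 2: "activity outside bread": 4+2+1 = 7 ✓
Line 3: "blue wild fall": 1+1+1 = 3 (expected 5)

No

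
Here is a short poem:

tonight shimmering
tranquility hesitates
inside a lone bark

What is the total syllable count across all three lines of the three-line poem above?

17

Line 1: "tonight shimmering": 2+3 = 5
Line 2: "tranquility hesitates": 4+3 = 7
Line 3: "inside a lone bark": 2+1+1+1 = 5
Total: 5 + 7 + 5 = 17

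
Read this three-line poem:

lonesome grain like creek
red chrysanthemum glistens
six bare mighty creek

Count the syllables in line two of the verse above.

7

Line two: "red chrysanthemum glistens": 1+4+2 = 7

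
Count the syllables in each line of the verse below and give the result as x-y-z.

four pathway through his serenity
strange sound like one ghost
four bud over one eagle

Line 1: four(1) + pathway(2) + through(1) + his(1) + serenity(4) = 9
Line 2: strange(1) + sound(1) + like(1) + one(1) + ghost(1) = 5
Line 3: four(1) + bud(1) + over(2) + one(1) + eagle(2) = 7

9-5-7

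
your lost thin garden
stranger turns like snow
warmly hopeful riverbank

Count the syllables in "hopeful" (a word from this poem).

2

"hopeful" has 2 syllables.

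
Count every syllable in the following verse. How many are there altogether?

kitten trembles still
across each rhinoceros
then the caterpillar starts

19

Line 1: "kitten trembles still": 2+2+1 = 5
Line 2: "across each rhinoceros": 2+1+4 = 7
Line 3: "then the caterpillar starts": 1+1+4+1 = 7
Total: 5 + 7 + 7 = 19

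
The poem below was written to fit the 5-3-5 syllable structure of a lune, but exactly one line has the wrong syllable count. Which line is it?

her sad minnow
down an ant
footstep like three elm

Line 1

Line 1: "her sad minnow": 1+1+2 = 4 (expected 5)
Line 2: "down an ant": 1+1+1 = 3 ✓
Line 3: "footstep like three elm": 2+1+1+1 = 5 ✓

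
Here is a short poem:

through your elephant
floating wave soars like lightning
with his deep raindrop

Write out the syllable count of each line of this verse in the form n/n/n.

Line 1: through (1), your (1), elephant (3) → 5
Line 2: floating (2), wave (1), soars (1), like (1), lightning (2) → 7
Line 3: with (1), his (1), deep (1), raindrop (2) → 5

5/7/5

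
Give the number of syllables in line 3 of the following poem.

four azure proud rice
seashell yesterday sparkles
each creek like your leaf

Line 3: each (1), creek (1), like (1), your (1), leaf (1) → 5

5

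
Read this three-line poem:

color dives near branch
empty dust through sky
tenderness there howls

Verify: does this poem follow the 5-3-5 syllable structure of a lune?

Line 1: color(2) + dives(1) + near(1) + branch(1) = 5 ✓
Line 2: empty(2) + dust(1) + through(1) + sky(1) = 5 (expected 3)
Line 3: tenderness(3) + there(1) + howls(1) = 5 ✓

No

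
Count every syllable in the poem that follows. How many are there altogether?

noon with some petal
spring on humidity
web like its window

Line 1: "noon with some petal": 1+1+1+2 = 5
Line 2: "spring on humidity": 1+1+4 = 6
Line 3: "web like its window": 1+1+1+2 = 5
Total: 5 + 6 + 5 = 16

16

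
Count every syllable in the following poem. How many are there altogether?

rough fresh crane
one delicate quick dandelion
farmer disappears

Line 1: rough (1), fresh (1), crane (1) → 3
Line 2: one (1), delicate (3), quick (1), dandelion (4) → 9
Line 3: farmer (2), disappears (3) → 5
Total: 3 + 9 + 5 = 17

17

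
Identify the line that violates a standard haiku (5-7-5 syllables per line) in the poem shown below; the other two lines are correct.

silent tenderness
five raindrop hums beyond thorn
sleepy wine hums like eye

Line 1: silent(2) + tenderness(3) = 5 ✓
Line 2: five(1) + raindrop(2) + hums(1) + beyond(2) + thorn(1) = 7 ✓
Line 3: sleepy(2) + wine(1) + hums(1) + like(1) + eye(1) = 6 (expected 5)

Line 3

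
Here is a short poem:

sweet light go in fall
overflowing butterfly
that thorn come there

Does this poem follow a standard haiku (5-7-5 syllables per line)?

No

Line 1: sweet(1) + light(1) + go(1) + in(1) + fall(1) = 5 ✓
Line 2: overflowing(4) + butterfly(3) = 7 ✓
Line 3: that(1) + thorn(1) + come(1) + there(1) = 4 (expected 5)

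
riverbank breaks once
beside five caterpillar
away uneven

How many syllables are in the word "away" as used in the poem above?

"away" has 2 syllables.

2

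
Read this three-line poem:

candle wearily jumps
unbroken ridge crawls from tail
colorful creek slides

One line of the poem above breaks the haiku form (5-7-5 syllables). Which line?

Line 1: candle(2) + wearily(3) + jumps(1) = 6 (expected 5)
Line 2: unbroken(3) + ridge(1) + crawls(1) + from(1) + tail(1) = 7 ✓
Line 3: colorful(3) + creek(1) + slides(1) = 5 ✓

Line 1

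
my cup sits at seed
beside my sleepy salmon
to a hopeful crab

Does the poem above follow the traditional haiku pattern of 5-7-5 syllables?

Yes

Line 1: "my cup sits at seed": 1+1+1+1+1 = 5 ✓
Line 2: "beside my sleepy salmon": 2+1+2+2 = 7 ✓
Line 3: "to a hopeful crab": 1+1+2+1 = 5 ✓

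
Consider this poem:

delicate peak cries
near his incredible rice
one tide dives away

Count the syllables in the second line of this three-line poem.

The second line: near(1) + his(1) + incredible(4) + rice(1) = 7

7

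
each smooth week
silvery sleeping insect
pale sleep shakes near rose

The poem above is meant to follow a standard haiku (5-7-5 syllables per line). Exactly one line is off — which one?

Line 1: each(1) + smooth(1) + week(1) = 3 (expected 5)
Line 2: silvery(3) + sleeping(2) + insect(2) = 7 ✓
Line 3: pale(1) + sleep(1) + shakes(1) + near(1) + rose(1) = 5 ✓

Line 1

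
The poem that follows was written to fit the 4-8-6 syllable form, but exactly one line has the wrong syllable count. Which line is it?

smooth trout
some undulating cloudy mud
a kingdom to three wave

Line 1

Line 1: "smooth trout": 1+1 = 2 (expected 4)
Line 2: "some undulating cloudy mud": 1+4+2+1 = 8 ✓
Line 3: "a kingdom to three wave": 1+2+1+1+1 = 6 ✓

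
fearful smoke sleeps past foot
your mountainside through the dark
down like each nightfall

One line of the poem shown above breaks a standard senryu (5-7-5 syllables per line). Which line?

Line 1

Line 1: fearful (2), smoke (1), sleeps (1), past (1), foot (1) → 6 (expected 5)
Line 2: your (1), mountainside (3), through (1), the (1), dark (1) → 7 ✓
Line 3: down (1), like (1), each (1), nightfall (2) → 5 ✓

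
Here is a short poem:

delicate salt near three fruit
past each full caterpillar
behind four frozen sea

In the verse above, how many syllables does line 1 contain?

7

Line 1: delicate(3) + salt(1) + near(1) + three(1) + fruit(1) = 7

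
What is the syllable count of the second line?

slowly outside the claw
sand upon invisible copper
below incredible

9

The second line: sand(1) + upon(2) + invisible(4) + copper(2) = 9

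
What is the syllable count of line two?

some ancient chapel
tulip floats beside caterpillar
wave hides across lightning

9

Line two: tulip (2), floats (1), beside (2), caterpillar (4) → 9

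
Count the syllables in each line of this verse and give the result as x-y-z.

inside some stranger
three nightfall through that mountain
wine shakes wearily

Line 1: inside(2) + some(1) + stranger(2) = 5
Line 2: three(1) + nightfall(2) + through(1) + that(1) + mountain(2) = 7
Line 3: wine(1) + shakes(1) + wearily(3) = 5

5-7-5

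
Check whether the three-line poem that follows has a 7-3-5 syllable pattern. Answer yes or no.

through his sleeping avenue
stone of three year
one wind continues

Line 1: through (1), his (1), sleeping (2), avenue (3) → 7 ✓
Line 2: stone (1), of (1), three (1), year (1) → 4 (expected 3)
Line 3: one (1), wind (1), continues (3) → 5 ✓

No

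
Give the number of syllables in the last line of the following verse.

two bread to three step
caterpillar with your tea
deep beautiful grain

5

The last line: deep (1), beautiful (3), grain (1) → 5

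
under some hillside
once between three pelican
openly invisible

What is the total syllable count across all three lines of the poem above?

19

Line 1: under(2) + some(1) + hillside(2) = 5
Line 2: once(1) + between(2) + three(1) + pelican(3) = 7
Line 3: openly(3) + invisible(4) = 7
Total: 5 + 7 + 7 = 19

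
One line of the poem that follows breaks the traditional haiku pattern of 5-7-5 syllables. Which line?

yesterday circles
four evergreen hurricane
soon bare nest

Line 1: "yesterday circles": 3+2 = 5 ✓
Line 2: "four evergreen hurricane": 1+3+3 = 7 ✓
Line 3: "soon bare nest": 1+1+1 = 3 (expected 5)

Line 3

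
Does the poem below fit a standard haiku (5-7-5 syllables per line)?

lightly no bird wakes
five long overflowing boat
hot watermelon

Line 1: lightly (2), no (1), bird (1), wakes (1) → 5 ✓
Line 2: five (1), long (1), overflowing (4), boat (1) → 7 ✓
Line 3: hot (1), watermelon (4) → 5 ✓

Yes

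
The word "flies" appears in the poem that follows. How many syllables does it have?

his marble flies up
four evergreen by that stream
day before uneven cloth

"flies" has 1 syllable.

1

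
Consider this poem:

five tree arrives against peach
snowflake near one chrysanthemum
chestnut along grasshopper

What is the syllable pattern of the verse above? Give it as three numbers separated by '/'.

Line 1: "five tree arrives against peach": 1+1+2+2+1 = 7
Line 2: "snowflake near one chrysanthemum": 2+1+1+4 = 8
Line 3: "chestnut along grasshopper": 2+2+3 = 7

7/8/7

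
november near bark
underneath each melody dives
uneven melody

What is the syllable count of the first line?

5

The first line: "november near bark": 3+1+1 = 5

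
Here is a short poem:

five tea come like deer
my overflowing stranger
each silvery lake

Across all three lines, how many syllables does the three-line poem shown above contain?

17

Line 1: five(1) + tea(1) + come(1) + like(1) + deer(1) = 5
Line 2: my(1) + overflowing(4) + stranger(2) = 7
Line 3: each(1) + silvery(3) + lake(1) = 5
Total: 5 + 7 + 5 = 17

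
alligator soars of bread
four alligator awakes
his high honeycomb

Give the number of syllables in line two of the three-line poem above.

Line two: four (1), alligator (4), awakes (2) → 7

7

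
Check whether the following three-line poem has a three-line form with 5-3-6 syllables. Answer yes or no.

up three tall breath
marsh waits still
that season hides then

No

Line 1: up(1) + three(1) + tall(1) + breath(1) = 4 (expected 5)
Line 2: marsh(1) + waits(1) + still(1) = 3 ✓
Line 3: that(1) + season(2) + hides(1) + then(1) = 5 (expected 6)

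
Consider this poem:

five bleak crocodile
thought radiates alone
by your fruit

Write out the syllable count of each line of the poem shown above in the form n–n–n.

Line 1: "five bleak crocodile": 1+1+3 = 5
Line 2: "thought radiates alone": 1+3+2 = 6
Line 3: "by your fruit": 1+1+1 = 3

5–6–3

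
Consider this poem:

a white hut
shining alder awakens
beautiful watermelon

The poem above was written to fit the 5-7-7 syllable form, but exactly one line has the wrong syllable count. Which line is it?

Line 1: a(1) + white(1) + hut(1) = 3 (expected 5)
Line 2: shining(2) + alder(2) + awakens(3) = 7 ✓
Line 3: beautiful(3) + watermelon(4) = 7 ✓

The first line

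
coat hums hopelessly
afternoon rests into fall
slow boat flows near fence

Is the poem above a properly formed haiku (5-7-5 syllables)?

Yes

Line 1: coat(1) + hums(1) + hopelessly(3) = 5 ✓
Line 2: afternoon(3) + rests(1) + into(2) + fall(1) = 7 ✓
Line 3: slow(1) + boat(1) + flows(1) + near(1) + fence(1) = 5 ✓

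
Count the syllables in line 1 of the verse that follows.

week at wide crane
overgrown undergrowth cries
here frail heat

Line 1: week (1), at (1), wide (1), crane (1) → 4

4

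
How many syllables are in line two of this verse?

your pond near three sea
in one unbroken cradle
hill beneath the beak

7

Line two: in (1), one (1), unbroken (3), cradle (2) → 7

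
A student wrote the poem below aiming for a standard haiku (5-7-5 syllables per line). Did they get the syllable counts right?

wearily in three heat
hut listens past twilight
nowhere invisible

No

Line 1: wearily(3) + in(1) + three(1) + heat(1) = 6 (expected 5)
Line 2: hut(1) + listens(2) + past(1) + twilight(2) = 6 (expected 7)
Line 3: nowhere(2) + invisible(4) = 6 (expected 5)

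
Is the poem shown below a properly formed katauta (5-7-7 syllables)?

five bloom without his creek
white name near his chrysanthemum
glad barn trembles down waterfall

No

Line 1: five(1) + bloom(1) + without(2) + his(1) + creek(1) = 6 (expected 5)
Line 2: white(1) + name(1) + near(1) + his(1) + chrysanthemum(4) = 8 (expected 7)
Line 3: glad(1) + barn(1) + trembles(2) + down(1) + waterfall(3) = 8 (expected 7)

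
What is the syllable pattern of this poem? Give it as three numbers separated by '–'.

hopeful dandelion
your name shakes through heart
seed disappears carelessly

Line 1: "hopeful dandelion": 2+4 = 6
Line 2: "your name shakes through heart": 1+1+1+1+1 = 5
Line 3: "seed disappears carelessly": 1+3+3 = 7

6–5–7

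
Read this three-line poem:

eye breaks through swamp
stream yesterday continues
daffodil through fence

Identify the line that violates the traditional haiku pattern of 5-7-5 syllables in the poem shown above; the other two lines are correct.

Line 1: eye(1) + breaks(1) + through(1) + swamp(1) = 4 (expected 5)
Line 2: stream(1) + yesterday(3) + continues(3) = 7 ✓
Line 3: daffodil(3) + through(1) + fence(1) = 5 ✓

The first line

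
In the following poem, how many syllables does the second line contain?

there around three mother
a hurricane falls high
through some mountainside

6

The second line: a (1), hurricane (3), falls (1), high (1) → 6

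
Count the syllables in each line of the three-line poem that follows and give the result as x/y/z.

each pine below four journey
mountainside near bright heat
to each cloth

Line 1: each(1) + pine(1) + below(2) + four(1) + journey(2) = 7
Line 2: mountainside(3) + near(1) + bright(1) + heat(1) = 6
Line 3: to(1) + each(1) + cloth(1) = 3

7/6/3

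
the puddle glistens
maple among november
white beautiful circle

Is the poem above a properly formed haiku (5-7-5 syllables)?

Line 1: the (1), puddle (2), glistens (2) → 5 ✓
Line 2: maple (2), among (2), november (3) → 7 ✓
Line 3: white (1), beautiful (3), circle (2) → 6 (expected 5)

No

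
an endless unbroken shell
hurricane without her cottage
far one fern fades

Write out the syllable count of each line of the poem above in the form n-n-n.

Line 1: an (1), endless (2), unbroken (3), shell (1) → 7
Line 2: hurricane (3), without (2), her (1), cottage (2) → 8
Line 3: far (1), one (1), fern (1), fades (1) → 4

7-8-4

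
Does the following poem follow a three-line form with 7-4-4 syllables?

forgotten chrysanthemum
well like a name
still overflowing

Line 1: "forgotten chrysanthemum": 3+4 = 7 ✓
Line 2: "well like a name": 1+1+1+1 = 4 ✓
Line 3: "still overflowing": 1+4 = 5 (expected 4)

No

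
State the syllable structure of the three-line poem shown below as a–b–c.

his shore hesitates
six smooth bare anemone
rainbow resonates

5–7–5

Line 1: "his shore hesitates": 1+1+3 = 5
Line 2: "six smooth bare anemone": 1+1+1+4 = 7
Line 3: "rainbow resonates": 2+3 = 5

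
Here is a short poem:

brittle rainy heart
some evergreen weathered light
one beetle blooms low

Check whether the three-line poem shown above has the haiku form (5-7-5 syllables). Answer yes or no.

Line 1: "brittle rainy heart": 2+2+1 = 5 ✓
Line 2: "some evergreen weathered light": 1+3+2+1 = 7 ✓
Line 3: "one beetle blooms low": 1+2+1+1 = 5 ✓

Yes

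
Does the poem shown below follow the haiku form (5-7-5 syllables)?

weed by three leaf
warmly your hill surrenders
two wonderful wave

Line 1: weed (1), by (1), three (1), leaf (1) → 4 (expected 5)
Line 2: warmly (2), your (1), hill (1), surrenders (3) → 7 ✓
Line 3: two (1), wonderful (3), wave (1) → 5 ✓

No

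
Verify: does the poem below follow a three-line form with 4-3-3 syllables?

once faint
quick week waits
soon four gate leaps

No

Line 1: once(1) + faint(1) = 2 (expected 4)
Line 2: quick(1) + week(1) + waits(1) = 3 ✓
Line 3: soon(1) + four(1) + gate(1) + leaps(1) = 4 (expected 3)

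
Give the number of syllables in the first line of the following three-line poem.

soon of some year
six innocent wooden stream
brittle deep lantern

The first line: "soon of some year": 1+1+1+1 = 4

4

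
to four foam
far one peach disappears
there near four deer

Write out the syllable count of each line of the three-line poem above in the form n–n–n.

3–6–4

Line 1: to (1), four (1), foam (1) → 3
Line 2: far (1), one (1), peach (1), disappears (3) → 6
Line 3: there (1), near (1), four (1), deer (1) → 4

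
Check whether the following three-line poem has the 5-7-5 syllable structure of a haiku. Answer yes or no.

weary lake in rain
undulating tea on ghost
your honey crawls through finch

Line 1: "weary lake in rain": 2+1+1+1 = 5 ✓
Line 2: "undulating tea on ghost": 4+1+1+1 = 7 ✓
Line 3: "your honey crawls through finch": 1+2+1+1+1 = 6 (expected 5)

No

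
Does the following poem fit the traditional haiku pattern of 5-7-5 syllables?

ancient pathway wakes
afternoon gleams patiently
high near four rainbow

Yes

Line 1: ancient(2) + pathway(2) + wakes(1) = 5 ✓
Line 2: afternoon(3) + gleams(1) + patiently(3) = 7 ✓
Line 3: high(1) + near(1) + four(1) + rainbow(2) = 5 ✓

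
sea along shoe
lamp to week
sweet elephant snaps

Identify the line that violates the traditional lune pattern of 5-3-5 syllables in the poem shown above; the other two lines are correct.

Line 1: "sea along shoe": 1+2+1 = 4 (expected 5)
Line 2: "lamp to week": 1+1+1 = 3 ✓
Line 3: "sweet elephant snaps": 1+3+1 = 5 ✓

Line 1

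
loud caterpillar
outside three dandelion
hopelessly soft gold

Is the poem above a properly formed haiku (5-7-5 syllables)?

Yes

Line 1: loud (1), caterpillar (4) → 5 ✓
Line 2: outside (2), three (1), dandelion (4) → 7 ✓
Line 3: hopelessly (3), soft (1), gold (1) → 5 ✓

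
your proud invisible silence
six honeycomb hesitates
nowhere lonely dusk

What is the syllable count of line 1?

Line 1: your(1) + proud(1) + invisible(4) + silence(2) = 8

8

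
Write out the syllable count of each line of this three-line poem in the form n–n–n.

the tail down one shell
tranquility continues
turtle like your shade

5–7–5

Line 1: "the tail down one shell": 1+1+1+1+1 = 5
Line 2: "tranquility continues": 4+3 = 7
Line 3: "turtle like your shade": 2+1+1+1 = 5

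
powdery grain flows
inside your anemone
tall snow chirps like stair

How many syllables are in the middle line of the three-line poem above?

7

The middle line: inside (2), your (1), anemone (4) → 7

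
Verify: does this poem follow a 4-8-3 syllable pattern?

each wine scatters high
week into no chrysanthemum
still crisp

Line 1: each(1) + wine(1) + scatters(2) + high(1) = 5 (expected 4)
Line 2: week(1) + into(2) + no(1) + chrysanthemum(4) = 8 ✓
Line 3: still(1) + crisp(1) = 2 (expected 3)

No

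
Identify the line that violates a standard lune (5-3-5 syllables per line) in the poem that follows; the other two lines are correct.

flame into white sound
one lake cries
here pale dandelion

Line 3

Line 1: flame (1), into (2), white (1), sound (1) → 5 ✓
Line 2: one (1), lake (1), cries (1) → 3 ✓
Line 3: here (1), pale (1), dandelion (4) → 6 (expected 5)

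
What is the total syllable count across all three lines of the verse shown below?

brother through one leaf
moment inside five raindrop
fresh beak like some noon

Line 1: "brother through one leaf": 2+1+1+1 = 5
Line 2: "moment inside five raindrop": 2+2+1+2 = 7
Line 3: "fresh beak like some noon": 1+1+1+1+1 = 5
Total: 5 + 7 + 5 = 17

17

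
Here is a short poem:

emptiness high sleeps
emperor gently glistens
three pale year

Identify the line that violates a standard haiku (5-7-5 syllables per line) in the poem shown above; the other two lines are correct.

The third line

Line 1: "emptiness high sleeps": 3+1+1 = 5 ✓
Line 2: "emperor gently glistens": 3+2+2 = 7 ✓
Line 3: "three pale year": 1+1+1 = 3 (expected 5)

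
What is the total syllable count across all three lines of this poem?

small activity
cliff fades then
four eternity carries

15

Line 1: "small activity": 1+4 = 5
Line 2: "cliff fades then": 1+1+1 = 3
Line 3: "four eternity carries": 1+4+2 = 7
Total: 5 + 3 + 7 = 15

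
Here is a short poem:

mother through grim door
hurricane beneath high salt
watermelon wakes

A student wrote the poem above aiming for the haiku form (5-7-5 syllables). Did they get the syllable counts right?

Line 1: "mother through grim door": 2+1+1+1 = 5 ✓
Line 2: "hurricane beneath high salt": 3+2+1+1 = 7 ✓
Line 3: "watermelon wakes": 4+1 = 5 ✓

Yes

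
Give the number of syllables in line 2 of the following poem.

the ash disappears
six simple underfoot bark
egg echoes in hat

Line 2: six(1) + simple(2) + underfoot(3) + bark(1) = 7

7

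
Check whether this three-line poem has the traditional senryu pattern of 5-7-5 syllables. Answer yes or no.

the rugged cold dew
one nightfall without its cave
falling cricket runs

Yes

Line 1: the (1), rugged (2), cold (1), dew (1) → 5 ✓
Line 2: one (1), nightfall (2), without (2), its (1), cave (1) → 7 ✓
Line 3: falling (2), cricket (2), runs (1) → 5 ✓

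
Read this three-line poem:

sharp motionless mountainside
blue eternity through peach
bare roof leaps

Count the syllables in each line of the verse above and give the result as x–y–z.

7–7–3

Line 1: sharp (1), motionless (3), mountainside (3) → 7
Line 2: blue (1), eternity (4), through (1), peach (1) → 7
Line 3: bare (1), roof (1), leaps (1) → 3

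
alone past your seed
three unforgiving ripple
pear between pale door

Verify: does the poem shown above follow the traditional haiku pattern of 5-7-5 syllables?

Yes

Line 1: alone(2) + past(1) + your(1) + seed(1) = 5 ✓
Line 2: three(1) + unforgiving(4) + ripple(2) = 7 ✓
Line 3: pear(1) + between(2) + pale(1) + door(1) = 5 ✓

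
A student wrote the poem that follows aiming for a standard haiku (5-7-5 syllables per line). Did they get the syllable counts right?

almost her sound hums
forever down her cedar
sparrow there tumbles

Yes

Line 1: almost(2) + her(1) + sound(1) + hums(1) = 5 ✓
Line 2: forever(3) + down(1) + her(1) + cedar(2) = 7 ✓
Line 3: sparrow(2) + there(1) + tumbles(2) = 5 ✓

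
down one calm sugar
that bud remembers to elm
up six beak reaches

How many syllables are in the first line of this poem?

The first line: down (1), one (1), calm (1), sugar (2) → 5

5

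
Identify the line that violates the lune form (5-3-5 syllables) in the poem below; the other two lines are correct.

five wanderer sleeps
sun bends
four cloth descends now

Line 2

Line 1: five(1) + wanderer(3) + sleeps(1) = 5 ✓
Line 2: sun(1) + bends(1) = 2 (expected 3)
Line 3: four(1) + cloth(1) + descends(2) + now(1) = 5 ✓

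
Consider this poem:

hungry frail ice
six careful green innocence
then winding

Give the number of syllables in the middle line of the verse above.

7

The middle line: "six careful green innocence": 1+2+1+3 = 7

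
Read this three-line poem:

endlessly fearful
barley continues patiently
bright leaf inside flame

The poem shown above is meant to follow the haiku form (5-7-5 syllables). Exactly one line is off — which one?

Line 1: "endlessly fearful": 3+2 = 5 ✓
Line 2: "barley continues patiently": 2+3+3 = 8 (expected 7)
Line 3: "bright leaf inside flame": 1+1+2+1 = 5 ✓

The second line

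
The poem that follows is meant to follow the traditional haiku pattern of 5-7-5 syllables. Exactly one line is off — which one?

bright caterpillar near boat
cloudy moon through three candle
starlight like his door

Line 1: bright(1) + caterpillar(4) + near(1) + boat(1) = 7 (expected 5)
Line 2: cloudy(2) + moon(1) + through(1) + three(1) + candle(2) = 7 ✓
Line 3: starlight(2) + like(1) + his(1) + door(1) = 5 ✓

Line 1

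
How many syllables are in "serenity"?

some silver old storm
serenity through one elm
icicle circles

4

"serenity" has 4 syllables.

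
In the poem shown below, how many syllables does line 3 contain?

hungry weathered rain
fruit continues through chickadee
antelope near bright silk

Line 3: "antelope near bright silk": 3+1+1+1 = 6

6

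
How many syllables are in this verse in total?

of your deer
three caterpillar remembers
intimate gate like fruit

Line 1: "of your deer": 1+1+1 = 3
Line 2: "three caterpillar remembers": 1+4+3 = 8
Line 3: "intimate gate like fruit": 3+1+1+1 = 6
Total: 3 + 8 + 6 = 17

17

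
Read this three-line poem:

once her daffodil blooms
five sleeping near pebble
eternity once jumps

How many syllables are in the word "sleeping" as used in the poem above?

"sleeping" has 2 syllables.

2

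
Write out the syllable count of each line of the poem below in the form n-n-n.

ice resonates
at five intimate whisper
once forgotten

4-7-4

Line 1: ice (1), resonates (3) → 4
Line 2: at (1), five (1), intimate (3), whisper (2) → 7
Line 3: once (1), forgotten (3) → 4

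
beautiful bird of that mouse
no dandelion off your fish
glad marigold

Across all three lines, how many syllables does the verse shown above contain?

Line 1: beautiful (3), bird (1), of (1), that (1), mouse (1) → 7
Line 2: no (1), dandelion (4), off (1), your (1), fish (1) → 8
Line 3: glad (1), marigold (3) → 4
Total: 7 + 8 + 4 = 19

19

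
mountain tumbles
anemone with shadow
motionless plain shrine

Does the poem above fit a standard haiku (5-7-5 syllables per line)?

No

Line 1: mountain (2), tumbles (2) → 4 (expected 5)
Line 2: anemone (4), with (1), shadow (2) → 7 ✓
Line 3: motionless (3), plain (1), shrine (1) → 5 ✓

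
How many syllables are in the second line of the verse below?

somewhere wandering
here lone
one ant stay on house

The second line: here(1) + lone(1) = 2

2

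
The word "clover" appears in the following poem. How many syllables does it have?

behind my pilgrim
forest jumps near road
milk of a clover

"clover" has 2 syllables.

2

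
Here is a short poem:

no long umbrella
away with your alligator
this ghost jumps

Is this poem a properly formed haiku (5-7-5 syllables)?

Line 1: "no long umbrella": 1+1+3 = 5 ✓
Line 2: "away with your alligator": 2+1+1+4 = 8 (expected 7)
Line 3: "this ghost jumps": 1+1+1 = 3 (expected 5)

No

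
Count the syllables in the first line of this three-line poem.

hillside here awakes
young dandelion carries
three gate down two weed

5

The first line: "hillside here awakes": 2+1+2 = 5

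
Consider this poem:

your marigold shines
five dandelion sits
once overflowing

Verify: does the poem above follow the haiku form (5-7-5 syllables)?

Line 1: your (1), marigold (3), shines (1) → 5 ✓
Line 2: five (1), dandelion (4), sits (1) → 6 (expected 7)
Line 3: once (1), overflowing (4) → 5 ✓

No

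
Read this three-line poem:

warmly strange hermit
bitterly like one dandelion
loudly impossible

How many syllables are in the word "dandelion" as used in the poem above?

4

"dandelion" has 4 syllables.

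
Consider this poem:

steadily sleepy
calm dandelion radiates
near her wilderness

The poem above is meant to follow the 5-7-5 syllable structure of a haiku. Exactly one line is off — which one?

Line 2

Line 1: "steadily sleepy": 3+2 = 5 ✓
Line 2: "calm dandelion radiates": 1+4+3 = 8 (expected 7)
Line 3: "near her wilderness": 1+1+3 = 5 ✓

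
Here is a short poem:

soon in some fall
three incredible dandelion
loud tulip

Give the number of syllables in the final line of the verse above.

3

The final line: loud (1), tulip (2) → 3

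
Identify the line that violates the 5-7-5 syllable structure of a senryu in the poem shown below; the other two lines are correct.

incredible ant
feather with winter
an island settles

The second line

Line 1: incredible (4), ant (1) → 5 ✓
Line 2: feather (2), with (1), winter (2) → 5 (expected 7)
Line 3: an (1), island (2), settles (2) → 5 ✓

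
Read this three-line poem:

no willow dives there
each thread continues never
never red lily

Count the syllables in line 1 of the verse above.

5

Line 1: no(1) + willow(2) + dives(1) + there(1) = 5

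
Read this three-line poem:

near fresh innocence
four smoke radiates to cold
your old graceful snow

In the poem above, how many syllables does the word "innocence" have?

3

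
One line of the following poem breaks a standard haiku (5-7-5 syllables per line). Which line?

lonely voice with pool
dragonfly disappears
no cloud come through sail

Line 1: lonely(2) + voice(1) + with(1) + pool(1) = 5 ✓
Line 2: dragonfly(3) + disappears(3) = 6 (expected 7)
Line 3: no(1) + cloud(1) + come(1) + through(1) + sail(1) = 5 ✓

Line 2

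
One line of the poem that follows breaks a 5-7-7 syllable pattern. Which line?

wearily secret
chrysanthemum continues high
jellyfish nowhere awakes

Line 1: wearily (3), secret (2) → 5 ✓
Line 2: chrysanthemum (4), continues (3), high (1) → 8 (expected 7)
Line 3: jellyfish (3), nowhere (2), awakes (2) → 7 ✓

The second line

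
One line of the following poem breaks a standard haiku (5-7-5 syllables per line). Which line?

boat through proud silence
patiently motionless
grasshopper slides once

Line 1: "boat through proud silence": 1+1+1+2 = 5 ✓
Line 2: "patiently motionless": 3+3 = 6 (expected 7)
Line 3: "grasshopper slides once": 3+1+1 = 5 ✓

The second line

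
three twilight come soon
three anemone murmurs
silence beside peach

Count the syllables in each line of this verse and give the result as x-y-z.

Line 1: "three twilight come soon": 1+2+1+1 = 5
Line 2: "three anemone murmurs": 1+4+2 = 7
Line 3: "silence beside peach": 2+2+1 = 5

5-7-5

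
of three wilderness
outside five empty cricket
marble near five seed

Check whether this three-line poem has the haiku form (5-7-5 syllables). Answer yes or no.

Yes

Line 1: "of three wilderness": 1+1+3 = 5 ✓
Line 2: "outside five empty cricket": 2+1+2+2 = 7 ✓
Line 3: "marble near five seed": 2+1+1+1 = 5 ✓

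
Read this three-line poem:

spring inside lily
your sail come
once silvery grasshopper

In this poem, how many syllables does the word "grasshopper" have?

3

"grasshopper" has 3 syllables.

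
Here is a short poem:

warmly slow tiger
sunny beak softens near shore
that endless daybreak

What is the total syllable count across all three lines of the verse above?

Line 1: warmly(2) + slow(1) + tiger(2) = 5
Line 2: sunny(2) + beak(1) + softens(2) + near(1) + shore(1) = 7
Line 3: that(1) + endless(2) + daybreak(2) = 5
Total: 5 + 7 + 5 = 17

17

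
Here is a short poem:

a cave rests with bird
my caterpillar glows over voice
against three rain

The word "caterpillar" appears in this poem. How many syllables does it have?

4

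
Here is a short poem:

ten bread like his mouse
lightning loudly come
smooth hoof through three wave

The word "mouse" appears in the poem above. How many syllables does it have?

1

"mouse" has 1 syllable.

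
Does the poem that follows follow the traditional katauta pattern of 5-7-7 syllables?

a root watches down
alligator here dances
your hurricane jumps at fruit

Yes

Line 1: a(1) + root(1) + watches(2) + down(1) = 5 ✓
Line 2: alligator(4) + here(1) + dances(2) = 7 ✓
Line 3: your(1) + hurricane(3) + jumps(1) + at(1) + fruit(1) = 7 ✓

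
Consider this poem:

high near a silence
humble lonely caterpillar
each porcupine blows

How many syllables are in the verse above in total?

Line 1: "high near a silence": 1+1+1+2 = 5
Line 2: "humble lonely caterpillar": 2+2+4 = 8
Line 3: "each porcupine blows": 1+3+1 = 5
Total: 5 + 8 + 5 = 18

18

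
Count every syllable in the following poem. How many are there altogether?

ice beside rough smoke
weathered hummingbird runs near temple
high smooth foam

17

Line 1: ice(1) + beside(2) + rough(1) + smoke(1) = 5
Line 2: weathered(2) + hummingbird(3) + runs(1) + near(1) + temple(2) = 9
Line 3: high(1) + smooth(1) + foam(1) = 3
Total: 5 + 9 + 3 = 17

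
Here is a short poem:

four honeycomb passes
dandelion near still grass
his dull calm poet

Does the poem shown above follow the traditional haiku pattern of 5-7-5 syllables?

Line 1: four (1), honeycomb (3), passes (2) → 6 (expected 5)
Line 2: dandelion (4), near (1), still (1), grass (1) → 7 ✓
Line 3: his (1), dull (1), calm (1), poet (2) → 5 ✓

No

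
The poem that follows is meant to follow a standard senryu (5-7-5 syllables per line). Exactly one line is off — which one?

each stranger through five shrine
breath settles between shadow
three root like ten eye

Line 1: each (1), stranger (2), through (1), five (1), shrine (1) → 6 (expected 5)
Line 2: breath (1), settles (2), between (2), shadow (2) → 7 ✓
Line 3: three (1), root (1), like (1), ten (1), eye (1) → 5 ✓

Line 1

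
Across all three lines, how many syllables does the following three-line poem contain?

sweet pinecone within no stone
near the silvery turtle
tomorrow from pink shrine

Line 1: "sweet pinecone within no stone": 1+2+2+1+1 = 7
Line 2: "near the silvery turtle": 1+1+3+2 = 7
Line 3: "tomorrow from pink shrine": 3+1+1+1 = 6
Total: 7 + 7 + 6 = 20

20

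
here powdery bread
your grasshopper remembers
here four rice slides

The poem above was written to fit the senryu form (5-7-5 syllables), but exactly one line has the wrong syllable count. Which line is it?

Line 1: here(1) + powdery(3) + bread(1) = 5 ✓
Line 2: your(1) + grasshopper(3) + remembers(3) = 7 ✓
Line 3: here(1) + four(1) + rice(1) + slides(1) = 4 (expected 5)

The third line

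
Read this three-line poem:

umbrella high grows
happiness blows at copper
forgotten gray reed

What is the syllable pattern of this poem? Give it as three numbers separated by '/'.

Line 1: "umbrella high grows": 3+1+1 = 5
Line 2: "happiness blows at copper": 3+1+1+2 = 7
Line 3: "forgotten gray reed": 3+1+1 = 5

5/7/5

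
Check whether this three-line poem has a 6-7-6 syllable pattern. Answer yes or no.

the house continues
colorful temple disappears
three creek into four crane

Line 1: "the house continues": 1+1+3 = 5 (expected 6)
Line 2: "colorful temple disappears": 3+2+3 = 8 (expected 7)
Line 3: "three creek into four crane": 1+1+2+1+1 = 6 ✓

No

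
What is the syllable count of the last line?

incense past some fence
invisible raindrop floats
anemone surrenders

7

The last line: anemone(4) + surrenders(3) = 7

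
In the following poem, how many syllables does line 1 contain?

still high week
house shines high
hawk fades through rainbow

Line 1: "still high week": 1+1+1 = 3

3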